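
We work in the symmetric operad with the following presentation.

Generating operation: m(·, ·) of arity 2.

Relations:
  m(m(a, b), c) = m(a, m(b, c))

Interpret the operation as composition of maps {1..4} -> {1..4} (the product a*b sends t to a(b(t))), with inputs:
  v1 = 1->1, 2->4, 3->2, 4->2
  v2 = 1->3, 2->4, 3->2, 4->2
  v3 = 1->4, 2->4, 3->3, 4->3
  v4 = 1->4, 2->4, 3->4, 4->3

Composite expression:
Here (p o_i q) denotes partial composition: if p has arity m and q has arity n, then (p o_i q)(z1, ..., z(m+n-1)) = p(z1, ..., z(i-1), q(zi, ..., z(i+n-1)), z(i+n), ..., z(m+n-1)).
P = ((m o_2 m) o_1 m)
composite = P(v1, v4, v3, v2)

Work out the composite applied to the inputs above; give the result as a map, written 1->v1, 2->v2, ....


1->2, 2->2, 3->2, 4->2

m(v1, v4) = 1->2, 2->2, 3->2, 4->2
m(v3, v2) = 1->3, 2->3, 3->4, 4->4
m(m(v1, v4), m(v3, v2)) = 1->2, 2->2, 3->2, 4->2


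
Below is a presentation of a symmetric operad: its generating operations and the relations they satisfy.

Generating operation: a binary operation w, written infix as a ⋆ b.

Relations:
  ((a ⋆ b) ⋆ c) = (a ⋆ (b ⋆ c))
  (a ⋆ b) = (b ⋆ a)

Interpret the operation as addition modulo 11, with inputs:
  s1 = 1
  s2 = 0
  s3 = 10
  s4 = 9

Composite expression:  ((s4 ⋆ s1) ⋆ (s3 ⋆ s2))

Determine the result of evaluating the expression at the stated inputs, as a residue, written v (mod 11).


9 (mod 11)

(s4 ⋆ s1) = 10
(s3 ⋆ s2) = 10
((s4 ⋆ s1) ⋆ (s3 ⋆ s2)) = 9


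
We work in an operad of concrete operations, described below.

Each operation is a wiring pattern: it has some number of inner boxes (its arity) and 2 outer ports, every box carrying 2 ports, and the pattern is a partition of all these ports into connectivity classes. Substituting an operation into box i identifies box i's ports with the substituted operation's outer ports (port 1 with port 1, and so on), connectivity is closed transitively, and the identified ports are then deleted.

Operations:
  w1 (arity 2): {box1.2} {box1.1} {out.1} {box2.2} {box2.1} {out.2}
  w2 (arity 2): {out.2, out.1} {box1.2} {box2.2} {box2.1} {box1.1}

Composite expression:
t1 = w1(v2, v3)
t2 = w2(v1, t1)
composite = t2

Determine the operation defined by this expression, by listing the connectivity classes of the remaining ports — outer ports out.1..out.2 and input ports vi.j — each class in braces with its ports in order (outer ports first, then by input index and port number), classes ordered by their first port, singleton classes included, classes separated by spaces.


{out.1, out.2} {v1.1} {v1.2} {v2.1} {v2.2} {v3.1} {v3.2}

Two ports join when wires chain via w2-identified ports.
stage w1: inputs (v2, v3), connectivity {out.1} {out.2} {v2.1} {v2.2} {v3.1} {v3.2}, out.j its boundary
stage w2: inputs (v1, v2, v3), connectivity {out.1, out.2} {v1.1} {v1.2} {v2.1} {v2.2} {v3.1} {v3.2}, out.j its boundary


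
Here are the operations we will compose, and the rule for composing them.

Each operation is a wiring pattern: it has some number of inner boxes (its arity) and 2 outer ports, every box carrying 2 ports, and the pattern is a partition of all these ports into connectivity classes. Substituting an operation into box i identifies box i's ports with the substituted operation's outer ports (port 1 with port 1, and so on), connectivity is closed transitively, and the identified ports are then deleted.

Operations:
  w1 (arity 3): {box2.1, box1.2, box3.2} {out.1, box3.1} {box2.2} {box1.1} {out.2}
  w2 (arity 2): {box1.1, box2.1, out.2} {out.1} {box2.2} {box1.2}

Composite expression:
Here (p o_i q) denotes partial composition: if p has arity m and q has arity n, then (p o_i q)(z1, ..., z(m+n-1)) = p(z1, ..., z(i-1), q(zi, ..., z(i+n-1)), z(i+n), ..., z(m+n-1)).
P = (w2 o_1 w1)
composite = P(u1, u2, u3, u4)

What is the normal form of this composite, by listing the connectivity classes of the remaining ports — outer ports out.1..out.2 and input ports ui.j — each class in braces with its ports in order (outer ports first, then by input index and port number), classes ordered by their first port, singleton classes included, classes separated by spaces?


{out.1} {out.2, u3.1, u4.1} {u1.1} {u1.2, u2.1, u3.2} {u2.2} {u4.2}

Treat the ports identified at w2 as solder joints: merge, then drop.
the subtree at w1 composes to {out.1, u3.1} {out.2} {u1.1} {u1.2, u2.1, u3.2} {u2.2} on (u1, u2, u3); out.j = own outer ports
the subtree at w2 composes to {out.1} {out.2, u3.1, u4.1} {u1.1} {u1.2, u2.1, u3.2} {u2.2} {u4.2} on (u1, u2, u3, u4); out.j = own outer ports


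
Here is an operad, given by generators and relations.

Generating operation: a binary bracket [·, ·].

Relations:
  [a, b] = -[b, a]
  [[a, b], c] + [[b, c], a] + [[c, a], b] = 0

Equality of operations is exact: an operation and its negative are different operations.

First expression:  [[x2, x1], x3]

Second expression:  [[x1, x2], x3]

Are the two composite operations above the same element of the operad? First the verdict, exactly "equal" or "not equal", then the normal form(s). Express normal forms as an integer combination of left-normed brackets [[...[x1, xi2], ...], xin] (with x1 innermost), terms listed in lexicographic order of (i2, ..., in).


not equal: they reduce to -[[x1, x2], x3] and [[x1, x2], x3]

The first expression reduces to -[[x1, x2], x3]
The second expression reduces to [[x1, x2], x3]
They disagree, so not equal.


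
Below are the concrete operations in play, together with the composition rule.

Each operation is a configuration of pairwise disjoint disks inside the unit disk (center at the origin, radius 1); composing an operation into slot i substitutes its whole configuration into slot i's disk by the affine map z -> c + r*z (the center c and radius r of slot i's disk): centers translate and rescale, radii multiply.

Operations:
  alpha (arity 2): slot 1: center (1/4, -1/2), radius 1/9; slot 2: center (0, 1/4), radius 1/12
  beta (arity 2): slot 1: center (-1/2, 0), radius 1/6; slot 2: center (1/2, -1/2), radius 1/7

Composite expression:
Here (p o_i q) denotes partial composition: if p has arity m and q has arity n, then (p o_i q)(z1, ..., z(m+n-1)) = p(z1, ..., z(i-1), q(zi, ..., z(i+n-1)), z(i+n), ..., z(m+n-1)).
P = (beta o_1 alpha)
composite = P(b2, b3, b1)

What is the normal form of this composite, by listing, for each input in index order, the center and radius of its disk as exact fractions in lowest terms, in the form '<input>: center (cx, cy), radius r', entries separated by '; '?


b1: center (1/2, -1/2), radius 1/7; b2: center (-11/24, -1/12), radius 1/54; b3: center (-1/2, 1/24), radius 1/72

Nesting under beta composes maps z -> c + r*z down each b-path.
for b2, the 2-step affine chain lands on center (-11/24, -1/12), radius 1/54
for b3, the 2-step affine chain lands on center (-1/2, 1/24), radius 1/72
for b1, the 1-step affine chain lands on center (1/2, -1/2), radius 1/7


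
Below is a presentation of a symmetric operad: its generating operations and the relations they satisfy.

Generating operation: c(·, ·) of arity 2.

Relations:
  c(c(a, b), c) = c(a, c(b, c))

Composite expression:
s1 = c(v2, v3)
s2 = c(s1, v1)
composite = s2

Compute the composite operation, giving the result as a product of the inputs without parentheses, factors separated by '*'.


Every regrouping of c is equal, so read the v-inputs in written order.
c(v2, v3) unparenthesizes to v2 * v3
c(c(v2, v3), v1) unparenthesizes to v2 * v3 * v1

v2 * v3 * v1


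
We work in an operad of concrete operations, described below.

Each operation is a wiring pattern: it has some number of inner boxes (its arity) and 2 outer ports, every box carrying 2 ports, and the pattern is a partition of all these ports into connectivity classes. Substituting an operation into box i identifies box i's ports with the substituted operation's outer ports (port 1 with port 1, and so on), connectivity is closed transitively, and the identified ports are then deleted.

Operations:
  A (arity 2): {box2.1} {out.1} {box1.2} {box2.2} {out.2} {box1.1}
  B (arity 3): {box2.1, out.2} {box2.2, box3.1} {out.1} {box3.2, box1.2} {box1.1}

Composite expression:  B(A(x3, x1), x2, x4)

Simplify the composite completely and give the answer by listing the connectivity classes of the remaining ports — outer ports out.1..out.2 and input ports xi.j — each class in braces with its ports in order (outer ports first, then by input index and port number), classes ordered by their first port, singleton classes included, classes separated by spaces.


{out.1} {out.2, x2.1} {x1.1} {x1.2} {x2.2, x4.1} {x3.1} {x3.2} {x4.2}

Connectivity passes through glued B-boundaries; trace each wire chain.
composing A on (x3, x1), with out.j its own outer ports: {out.1} {out.2} {x1.1} {x1.2} {x3.1} {x3.2}
composing B on (x3, x1, x2, x4), with out.j its own outer ports: {out.1} {out.2, x2.1} {x1.1} {x1.2} {x2.2, x4.1} {x3.1} {x3.2} {x4.2}


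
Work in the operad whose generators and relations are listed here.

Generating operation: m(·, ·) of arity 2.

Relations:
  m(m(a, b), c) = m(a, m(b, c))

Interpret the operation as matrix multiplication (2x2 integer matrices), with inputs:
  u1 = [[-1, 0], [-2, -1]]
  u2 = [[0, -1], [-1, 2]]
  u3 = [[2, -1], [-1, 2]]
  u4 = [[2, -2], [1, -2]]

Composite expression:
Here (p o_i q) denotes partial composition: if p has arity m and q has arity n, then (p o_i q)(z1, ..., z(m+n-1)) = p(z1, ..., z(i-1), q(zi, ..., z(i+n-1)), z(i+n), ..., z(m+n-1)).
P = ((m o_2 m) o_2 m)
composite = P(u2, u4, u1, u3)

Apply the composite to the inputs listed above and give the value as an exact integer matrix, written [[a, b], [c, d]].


[[-4, -1], [6, 0]]

m(u4, u1) = [[2, 2], [3, 2]]
m(m(u4, u1), u3) = [[2, 2], [4, 1]]
m(u2, m(m(u4, u1), u3)) = [[-4, -1], [6, 0]]


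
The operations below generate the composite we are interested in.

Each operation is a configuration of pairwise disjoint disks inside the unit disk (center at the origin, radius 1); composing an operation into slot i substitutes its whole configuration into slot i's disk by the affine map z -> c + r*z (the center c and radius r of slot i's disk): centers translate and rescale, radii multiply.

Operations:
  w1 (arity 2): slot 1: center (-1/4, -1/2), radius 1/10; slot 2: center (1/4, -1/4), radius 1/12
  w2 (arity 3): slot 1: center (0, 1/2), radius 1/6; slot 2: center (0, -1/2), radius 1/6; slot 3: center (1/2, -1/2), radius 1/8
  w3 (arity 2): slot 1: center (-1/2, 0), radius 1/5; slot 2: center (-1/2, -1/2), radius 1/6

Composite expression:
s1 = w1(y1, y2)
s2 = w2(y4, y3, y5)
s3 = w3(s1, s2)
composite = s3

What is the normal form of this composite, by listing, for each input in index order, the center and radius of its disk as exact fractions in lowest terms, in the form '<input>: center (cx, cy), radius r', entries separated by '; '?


y1: center (-11/20, -1/10), radius 1/50; y2: center (-9/20, -1/20), radius 1/60; y3: center (-1/2, -7/12), radius 1/36; y4: center (-1/2, -5/12), radius 1/36; y5: center (-5/12, -7/12), radius 1/48


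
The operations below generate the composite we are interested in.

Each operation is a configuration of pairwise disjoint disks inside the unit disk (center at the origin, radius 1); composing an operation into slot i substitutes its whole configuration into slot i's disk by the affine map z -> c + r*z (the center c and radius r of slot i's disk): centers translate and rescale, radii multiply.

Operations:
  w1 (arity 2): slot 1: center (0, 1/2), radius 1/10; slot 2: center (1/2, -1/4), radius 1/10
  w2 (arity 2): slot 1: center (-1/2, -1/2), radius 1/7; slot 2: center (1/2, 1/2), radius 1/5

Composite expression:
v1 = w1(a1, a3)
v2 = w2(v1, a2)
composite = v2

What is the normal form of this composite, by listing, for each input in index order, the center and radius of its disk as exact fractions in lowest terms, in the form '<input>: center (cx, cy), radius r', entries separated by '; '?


a1: center (-1/2, -3/7), radius 1/70; a2: center (1/2, 1/2), radius 1/5; a3: center (-3/7, -15/28), radius 1/70

Follow each a-input down from w2: c' goes to c + r*c', radius to r*r'.
for a1, the 2-step affine chain lands on center (-1/2, -3/7), radius 1/70
for a3, the 2-step affine chain lands on center (-3/7, -15/28), radius 1/70
for a2, the 1-step affine chain lands on center (1/2, 1/2), radius 1/5


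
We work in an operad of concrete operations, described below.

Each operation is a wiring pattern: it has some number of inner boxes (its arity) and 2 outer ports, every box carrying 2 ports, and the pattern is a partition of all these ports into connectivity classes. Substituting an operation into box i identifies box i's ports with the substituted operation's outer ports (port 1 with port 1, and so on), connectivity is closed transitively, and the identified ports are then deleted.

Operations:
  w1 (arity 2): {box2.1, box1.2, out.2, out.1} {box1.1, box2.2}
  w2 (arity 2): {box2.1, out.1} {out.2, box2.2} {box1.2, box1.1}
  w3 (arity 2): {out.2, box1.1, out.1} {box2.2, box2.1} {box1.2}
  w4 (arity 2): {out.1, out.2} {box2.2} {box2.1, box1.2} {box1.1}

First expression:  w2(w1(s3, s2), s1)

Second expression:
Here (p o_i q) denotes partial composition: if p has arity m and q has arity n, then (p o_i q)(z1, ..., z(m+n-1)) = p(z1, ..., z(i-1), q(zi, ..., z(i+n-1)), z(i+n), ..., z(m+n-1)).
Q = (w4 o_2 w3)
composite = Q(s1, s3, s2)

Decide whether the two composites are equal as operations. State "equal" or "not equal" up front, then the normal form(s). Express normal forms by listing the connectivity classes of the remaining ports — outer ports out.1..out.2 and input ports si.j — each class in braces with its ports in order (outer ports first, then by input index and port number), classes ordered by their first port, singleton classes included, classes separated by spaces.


not equal; the first gives {out.1, s1.1} {out.2, s1.2} {s2.1, s3.2} {s2.2, s3.1} and the second {out.1, out.2} {s1.1} {s1.2, s3.1} {s2.1, s2.2} {s3.2}


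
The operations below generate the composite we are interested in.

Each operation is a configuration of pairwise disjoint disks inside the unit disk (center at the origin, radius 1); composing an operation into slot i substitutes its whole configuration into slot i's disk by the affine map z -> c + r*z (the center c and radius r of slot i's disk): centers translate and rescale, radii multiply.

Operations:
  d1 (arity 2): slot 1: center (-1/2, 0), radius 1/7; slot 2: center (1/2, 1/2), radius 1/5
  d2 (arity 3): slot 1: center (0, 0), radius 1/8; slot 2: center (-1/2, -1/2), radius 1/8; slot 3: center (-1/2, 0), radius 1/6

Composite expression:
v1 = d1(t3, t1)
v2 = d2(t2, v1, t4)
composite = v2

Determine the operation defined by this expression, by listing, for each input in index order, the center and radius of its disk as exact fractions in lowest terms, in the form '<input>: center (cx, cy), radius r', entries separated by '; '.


t1: center (-7/16, -7/16), radius 1/40; t2: center (0, 0), radius 1/8; t3: center (-9/16, -1/2), radius 1/56; t4: center (-1/2, 0), radius 1/6

Each t-disk chains the slot maps above it in d2; radii multiply.
input t2: applying the 1 nested substitution gives center (0, 0), radius 1/8
input t3: applying the 2 nested substitutions gives center (-9/16, -1/2), radius 1/56
input t1: applying the 2 nested substitutions gives center (-7/16, -7/16), radius 1/40
input t4: applying the 1 nested substitution gives center (-1/2, 0), radius 1/6


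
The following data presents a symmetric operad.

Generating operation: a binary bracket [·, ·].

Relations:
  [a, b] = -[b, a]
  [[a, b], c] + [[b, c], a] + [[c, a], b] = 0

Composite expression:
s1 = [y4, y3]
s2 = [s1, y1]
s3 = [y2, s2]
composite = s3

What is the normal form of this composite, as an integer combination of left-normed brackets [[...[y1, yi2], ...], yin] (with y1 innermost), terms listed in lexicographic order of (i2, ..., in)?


-[[[y1, y3], y4], y2] + [[[y1, y4], y3], y2]

Skip Jacobi rewriting: expand, keep y1-initial words, read off terms.
Composite bracket: [y2, [[y4, y3], y1]]
Under [a, b] = ab - ba we get 8 signed associative words (2^3 = 8).
Keep just the words that open with y1:
  sign of y1y3y4y2 is -1, so it contributes -[[[y1, y3], y4], y2]
  sign of y1y4y3y2 is +1, so it contributes +[[[y1, y4], y3], y2]


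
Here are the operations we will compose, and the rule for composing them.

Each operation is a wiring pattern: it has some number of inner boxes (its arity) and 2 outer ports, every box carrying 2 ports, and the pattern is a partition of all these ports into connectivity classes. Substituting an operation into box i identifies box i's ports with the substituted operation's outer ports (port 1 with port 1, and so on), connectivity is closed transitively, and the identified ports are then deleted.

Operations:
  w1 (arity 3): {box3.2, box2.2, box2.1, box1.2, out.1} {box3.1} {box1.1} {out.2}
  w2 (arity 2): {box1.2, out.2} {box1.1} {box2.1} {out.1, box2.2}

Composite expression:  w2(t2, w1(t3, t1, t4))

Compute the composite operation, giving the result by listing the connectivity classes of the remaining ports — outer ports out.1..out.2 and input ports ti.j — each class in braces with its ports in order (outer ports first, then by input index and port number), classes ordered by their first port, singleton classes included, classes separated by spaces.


{out.1} {out.2, t2.2} {t1.1, t1.2, t3.2, t4.2} {t2.1} {t3.1} {t4.1}

Connectivity passes through glued w2-boundaries; trace each wire chain.
through w1, on inputs (t3, t1, t4): {out.1, t1.1, t1.2, t3.2, t4.2} {out.2} {t3.1} {t4.1} (out.j = stage outer ports)
through w2, on inputs (t2, t3, t1, t4): {out.1} {out.2, t2.2} {t1.1, t1.2, t3.2, t4.2} {t2.1} {t3.1} {t4.1} (out.j = stage outer ports)


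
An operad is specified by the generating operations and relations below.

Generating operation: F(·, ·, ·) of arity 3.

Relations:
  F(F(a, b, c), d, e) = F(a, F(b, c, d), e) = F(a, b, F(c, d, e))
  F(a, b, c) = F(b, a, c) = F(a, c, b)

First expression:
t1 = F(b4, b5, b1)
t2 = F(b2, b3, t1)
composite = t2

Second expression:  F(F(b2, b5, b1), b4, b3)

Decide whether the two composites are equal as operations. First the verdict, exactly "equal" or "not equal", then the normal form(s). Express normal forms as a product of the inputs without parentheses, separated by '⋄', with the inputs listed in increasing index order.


equal: each reduces to b1 ⋄ b2 ⋄ b3 ⋄ b4 ⋄ b5

The first expression, normalized: b1 ⋄ b2 ⋄ b3 ⋄ b4 ⋄ b5
The second expression, normalized: b1 ⋄ b2 ⋄ b3 ⋄ b4 ⋄ b5
The normal forms match — equal.


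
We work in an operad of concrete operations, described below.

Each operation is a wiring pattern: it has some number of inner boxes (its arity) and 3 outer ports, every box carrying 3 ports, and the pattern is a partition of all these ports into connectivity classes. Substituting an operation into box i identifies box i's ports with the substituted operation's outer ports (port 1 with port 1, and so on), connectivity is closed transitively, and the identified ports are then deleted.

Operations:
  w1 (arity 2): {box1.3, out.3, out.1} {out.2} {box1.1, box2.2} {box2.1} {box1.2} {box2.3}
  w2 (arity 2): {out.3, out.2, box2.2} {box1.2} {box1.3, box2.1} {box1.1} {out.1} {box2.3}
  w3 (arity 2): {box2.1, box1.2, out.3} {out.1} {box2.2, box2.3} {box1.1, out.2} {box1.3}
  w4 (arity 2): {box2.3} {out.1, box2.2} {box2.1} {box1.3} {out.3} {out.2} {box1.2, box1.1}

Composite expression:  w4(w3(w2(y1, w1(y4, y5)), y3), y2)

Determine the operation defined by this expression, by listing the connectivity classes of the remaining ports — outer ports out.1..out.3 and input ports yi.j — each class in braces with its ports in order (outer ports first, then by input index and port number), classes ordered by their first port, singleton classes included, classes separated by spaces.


{out.1, y2.2} {out.2} {out.3} {y1.1} {y1.2} {y1.3, y4.3} {y2.1} {y2.3} {y3.1} {y3.2, y3.3} {y4.1, y5.2} {y4.2} {y5.1} {y5.3}

Two ports join when wires chain via w4-identified ports.
through w1, on inputs (y4, y5): {out.1, out.3, y4.3} {out.2} {y4.1, y5.2} {y4.2} {y5.1} {y5.3} (out.j = stage outer ports)
through w2, on inputs (y1, y4, y5): {out.1} {out.2, out.3} {y1.1} {y1.2} {y1.3, y4.3} {y4.1, y5.2} {y4.2} {y5.1} {y5.3} (out.j = stage outer ports)
through w3, on inputs (y1, y4, y5, y3): {out.1} {out.2} {out.3, y3.1} {y1.1} {y1.2} {y1.3, y4.3} {y3.2, y3.3} {y4.1, y5.2} {y4.2} {y5.1} {y5.3} (out.j = stage outer ports)
through w4, on inputs (y1, y4, y5, y3, y2): {out.1, y2.2} {out.2} {out.3} {y1.1} {y1.2} {y1.3, y4.3} {y2.1} {y2.3} {y3.1} {y3.2, y3.3} {y4.1, y5.2} {y4.2} {y5.1} {y5.3} (out.j = stage outer ports)


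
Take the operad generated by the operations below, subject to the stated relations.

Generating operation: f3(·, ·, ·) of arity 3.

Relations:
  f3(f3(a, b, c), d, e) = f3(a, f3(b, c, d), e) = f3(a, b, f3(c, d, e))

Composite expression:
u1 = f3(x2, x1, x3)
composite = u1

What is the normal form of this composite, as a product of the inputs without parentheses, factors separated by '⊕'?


x2 ⊕ x1 ⊕ x3

Associativity of f3 dissolves the nesting; only the x-input order survives.
f3(x2, x1, x3) spells out as x2 ⊕ x1 ⊕ x3


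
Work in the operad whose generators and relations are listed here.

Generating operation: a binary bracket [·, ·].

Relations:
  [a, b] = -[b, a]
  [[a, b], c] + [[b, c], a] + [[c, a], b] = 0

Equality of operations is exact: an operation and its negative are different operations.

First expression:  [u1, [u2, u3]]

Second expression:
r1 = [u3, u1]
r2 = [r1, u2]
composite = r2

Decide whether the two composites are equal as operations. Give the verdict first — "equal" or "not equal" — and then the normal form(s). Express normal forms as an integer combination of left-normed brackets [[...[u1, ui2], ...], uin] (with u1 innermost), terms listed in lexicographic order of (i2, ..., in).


not equal — first [[u1, u2], u3] - [[u1, u3], u2], second -[[u1, u3], u2]

Normal form of the first expression: [[u1, u2], u3] - [[u1, u3], u2]
Normal form of the second expression: -[[u1, u3], u2]
Different reductions; not equal.


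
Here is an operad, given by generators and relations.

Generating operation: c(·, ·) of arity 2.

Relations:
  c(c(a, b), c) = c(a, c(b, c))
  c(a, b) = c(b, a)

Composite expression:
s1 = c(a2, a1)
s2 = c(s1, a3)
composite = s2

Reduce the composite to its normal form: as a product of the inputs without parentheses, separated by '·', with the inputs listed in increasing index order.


a1 · a2 · a3

Both nesting and order wash out for c; what remains is which a's occur.
c(a2, a1) spells out as a2 · a1
c(c(a2, a1), a3) spells out as a2 · a1 · a3
the factors in increasing index order: a1 · a2 · a3


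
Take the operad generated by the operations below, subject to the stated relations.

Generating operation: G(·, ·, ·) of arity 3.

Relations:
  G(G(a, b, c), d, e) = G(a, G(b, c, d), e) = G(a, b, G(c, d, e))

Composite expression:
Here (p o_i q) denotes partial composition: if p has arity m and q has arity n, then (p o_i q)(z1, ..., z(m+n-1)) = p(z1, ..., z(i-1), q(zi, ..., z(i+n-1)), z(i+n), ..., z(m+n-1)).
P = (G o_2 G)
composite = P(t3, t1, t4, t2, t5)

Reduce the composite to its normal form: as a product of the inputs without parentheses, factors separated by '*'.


t3 * t1 * t4 * t2 * t5


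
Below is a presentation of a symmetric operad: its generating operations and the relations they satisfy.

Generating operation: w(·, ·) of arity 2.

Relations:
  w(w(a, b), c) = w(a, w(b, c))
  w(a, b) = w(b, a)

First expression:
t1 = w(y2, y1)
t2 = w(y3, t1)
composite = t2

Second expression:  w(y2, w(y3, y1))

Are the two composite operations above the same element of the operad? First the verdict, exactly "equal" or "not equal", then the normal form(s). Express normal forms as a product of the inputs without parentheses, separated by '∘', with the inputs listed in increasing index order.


equal; the common form is y1 ∘ y2 ∘ y3

Reducing the first expression gives y1 ∘ y2 ∘ y3
Reducing the second expression gives y1 ∘ y2 ∘ y3
Identical normal forms: equal.


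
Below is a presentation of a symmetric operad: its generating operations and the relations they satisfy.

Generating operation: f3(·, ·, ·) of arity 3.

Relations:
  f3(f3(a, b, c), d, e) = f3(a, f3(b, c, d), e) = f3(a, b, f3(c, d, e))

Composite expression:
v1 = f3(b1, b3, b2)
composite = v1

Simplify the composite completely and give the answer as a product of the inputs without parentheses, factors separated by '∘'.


b1 ∘ b3 ∘ b2

Every regrouping of f3 is equal, so read the b-inputs in written order.
f3(b1, b3, b2) linearizes to b1 ∘ b3 ∘ b2


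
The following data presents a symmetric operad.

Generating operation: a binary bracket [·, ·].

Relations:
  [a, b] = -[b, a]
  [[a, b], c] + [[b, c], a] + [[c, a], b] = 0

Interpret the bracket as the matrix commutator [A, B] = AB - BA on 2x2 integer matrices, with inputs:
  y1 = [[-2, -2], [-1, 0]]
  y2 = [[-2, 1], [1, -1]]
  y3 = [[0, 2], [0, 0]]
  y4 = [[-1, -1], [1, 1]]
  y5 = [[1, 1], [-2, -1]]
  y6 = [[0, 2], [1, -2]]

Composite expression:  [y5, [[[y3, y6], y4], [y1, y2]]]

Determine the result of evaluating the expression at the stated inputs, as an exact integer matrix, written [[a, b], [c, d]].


[[48, 120], [144, -48]]

[y3, y6] = [[2, -4], [0, -2]]
[[y3, y6], y4] = [[-4, -12], [-4, 4]]
[y1, y2] = [[-1, -4], [3, 1]]
[[[y3, y6], y4], [y1, y2]] = [[-52, 8], [32, 52]]
[y5, [[[y3, y6], y4], [y1, y2]]] = [[48, 120], [144, -48]]


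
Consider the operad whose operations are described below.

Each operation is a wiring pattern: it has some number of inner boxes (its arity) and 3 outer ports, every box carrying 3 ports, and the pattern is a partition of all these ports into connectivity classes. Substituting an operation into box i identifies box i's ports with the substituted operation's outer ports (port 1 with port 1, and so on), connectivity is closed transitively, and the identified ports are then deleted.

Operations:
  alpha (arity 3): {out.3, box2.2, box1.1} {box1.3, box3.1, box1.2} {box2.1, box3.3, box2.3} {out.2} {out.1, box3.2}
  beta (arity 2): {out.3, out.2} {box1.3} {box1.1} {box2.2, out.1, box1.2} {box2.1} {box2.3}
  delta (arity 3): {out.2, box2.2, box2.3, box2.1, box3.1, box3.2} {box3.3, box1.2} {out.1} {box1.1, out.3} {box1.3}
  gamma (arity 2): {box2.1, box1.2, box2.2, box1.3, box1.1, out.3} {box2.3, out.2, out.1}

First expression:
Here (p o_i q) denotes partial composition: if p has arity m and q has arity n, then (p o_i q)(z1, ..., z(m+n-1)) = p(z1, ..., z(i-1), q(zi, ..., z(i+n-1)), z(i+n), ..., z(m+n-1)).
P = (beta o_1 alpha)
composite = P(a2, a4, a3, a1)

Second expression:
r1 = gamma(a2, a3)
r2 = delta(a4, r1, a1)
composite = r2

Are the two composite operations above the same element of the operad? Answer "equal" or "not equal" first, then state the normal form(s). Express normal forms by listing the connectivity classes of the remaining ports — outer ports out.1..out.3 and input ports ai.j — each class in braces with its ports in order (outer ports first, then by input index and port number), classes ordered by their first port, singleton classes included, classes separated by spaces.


not equal; the first gives {out.1, a1.2} {out.2, out.3} {a1.1} {a1.3} {a2.1, a4.2} {a2.2, a2.3, a3.1} {a3.2} {a3.3, a4.1, a4.3} and the second {out.1} {out.2, a1.1, a1.2, a2.1, a2.2, a2.3, a3.1, a3.2, a3.3} {out.3, a4.1} {a1.3, a4.2} {a4.3}


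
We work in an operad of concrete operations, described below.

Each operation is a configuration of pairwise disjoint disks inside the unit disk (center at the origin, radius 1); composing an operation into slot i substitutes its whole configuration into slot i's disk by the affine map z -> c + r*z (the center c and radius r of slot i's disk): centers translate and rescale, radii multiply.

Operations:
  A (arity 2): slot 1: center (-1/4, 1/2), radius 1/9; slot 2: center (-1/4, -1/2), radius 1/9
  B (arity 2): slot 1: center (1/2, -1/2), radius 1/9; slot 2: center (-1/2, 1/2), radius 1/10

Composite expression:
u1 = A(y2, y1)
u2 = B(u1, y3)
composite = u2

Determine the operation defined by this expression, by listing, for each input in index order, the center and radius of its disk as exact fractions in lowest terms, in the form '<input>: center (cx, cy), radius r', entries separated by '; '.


y1: center (17/36, -5/9), radius 1/81; y2: center (17/36, -4/9), radius 1/81; y3: center (-1/2, 1/2), radius 1/10

Nesting under B composes maps z -> c + r*z down each y-path.
for y2, the 2-step affine chain lands on center (17/36, -4/9), radius 1/81
for y1, the 2-step affine chain lands on center (17/36, -5/9), radius 1/81
for y3, the 1-step affine chain lands on center (-1/2, 1/2), radius 1/10


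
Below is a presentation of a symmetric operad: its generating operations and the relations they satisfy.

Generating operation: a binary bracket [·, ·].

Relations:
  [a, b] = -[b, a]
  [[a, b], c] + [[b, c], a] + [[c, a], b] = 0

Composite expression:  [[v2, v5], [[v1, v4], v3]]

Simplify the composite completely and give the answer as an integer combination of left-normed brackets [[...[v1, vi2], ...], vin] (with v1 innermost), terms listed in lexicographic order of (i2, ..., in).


Skip Jacobi rewriting: expand, keep v1-initial words, read off terms.
Composite bracket: [[v2, v5], [[v1, v4], v3]]
Under [a, b] = ab - ba we get 16 signed associative words (2^4 = 16).
Words beginning with v1 determine it all:
  sign of v1v4v3v2v5 is -1, so it contributes -[[[[v1, v4], v3], v2], v5]
  sign of v1v4v3v5v2 is +1, so it contributes +[[[[v1, v4], v3], v5], v2]

-[[[[v1, v4], v3], v2], v5] + [[[[v1, v4], v3], v5], v2]


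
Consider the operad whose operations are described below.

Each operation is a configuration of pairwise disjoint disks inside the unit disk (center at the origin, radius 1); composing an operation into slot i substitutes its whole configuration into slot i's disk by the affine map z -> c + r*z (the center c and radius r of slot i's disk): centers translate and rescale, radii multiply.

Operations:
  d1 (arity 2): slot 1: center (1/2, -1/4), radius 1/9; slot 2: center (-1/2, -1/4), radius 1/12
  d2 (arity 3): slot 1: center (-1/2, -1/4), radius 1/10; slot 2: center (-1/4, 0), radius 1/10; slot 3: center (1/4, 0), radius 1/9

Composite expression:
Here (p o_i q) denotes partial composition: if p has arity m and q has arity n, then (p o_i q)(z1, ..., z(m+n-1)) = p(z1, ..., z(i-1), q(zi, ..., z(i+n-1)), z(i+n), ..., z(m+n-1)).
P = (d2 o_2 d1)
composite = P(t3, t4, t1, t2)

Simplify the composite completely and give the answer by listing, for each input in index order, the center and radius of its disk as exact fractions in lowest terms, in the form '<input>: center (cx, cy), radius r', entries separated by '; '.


Affine substitution under d2: radii multiply and t-centers shift.
t3: after 1 affine step, its disk has center (-1/2, -1/4), radius 1/10
t4: after 2 affine steps, its disk has center (-1/5, -1/40), radius 1/90
t1: after 2 affine steps, its disk has center (-3/10, -1/40), radius 1/120
t2: after 1 affine step, its disk has center (1/4, 0), radius 1/9

t1: center (-3/10, -1/40), radius 1/120; t2: center (1/4, 0), radius 1/9; t3: center (-1/2, -1/4), radius 1/10; t4: center (-1/5, -1/40), radius 1/90


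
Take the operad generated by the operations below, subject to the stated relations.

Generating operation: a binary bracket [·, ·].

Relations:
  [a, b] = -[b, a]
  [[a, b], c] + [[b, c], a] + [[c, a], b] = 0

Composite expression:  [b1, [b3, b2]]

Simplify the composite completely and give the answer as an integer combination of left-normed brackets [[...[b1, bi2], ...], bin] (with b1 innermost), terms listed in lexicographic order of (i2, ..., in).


-[[b1, b2], b3] + [[b1, b3], b2]

A multilinear Lie element is pinned by b1-initial words (b1 innermost).
Composite bracket: [b1, [b3, b2]]
Under [a, b] = ab - ba we get 4 signed associative words (2^2 = 4).
Only words starting with b1 matter:
  b1b2b3 appears with sign -1, giving the term -[[b1, b2], b3]
  b1b3b2 appears with sign +1, giving the term +[[b1, b3], b2]


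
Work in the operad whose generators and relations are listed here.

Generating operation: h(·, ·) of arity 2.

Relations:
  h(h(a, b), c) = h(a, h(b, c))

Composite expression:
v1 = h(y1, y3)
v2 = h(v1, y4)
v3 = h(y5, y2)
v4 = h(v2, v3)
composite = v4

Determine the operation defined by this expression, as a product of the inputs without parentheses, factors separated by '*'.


y1 * y3 * y4 * y5 * y2

The h-tree's shape is irrelevant; the y-reading-order decides.
h(y1, y3) spells out as y1 * y3
h(h(y1, y3), y4) spells out as y1 * y3 * y4
h(y5, y2) spells out as y5 * y2
h(h(h(y1, y3), y4), h(y5, y2)) spells out as y1 * y3 * y4 * y5 * y2


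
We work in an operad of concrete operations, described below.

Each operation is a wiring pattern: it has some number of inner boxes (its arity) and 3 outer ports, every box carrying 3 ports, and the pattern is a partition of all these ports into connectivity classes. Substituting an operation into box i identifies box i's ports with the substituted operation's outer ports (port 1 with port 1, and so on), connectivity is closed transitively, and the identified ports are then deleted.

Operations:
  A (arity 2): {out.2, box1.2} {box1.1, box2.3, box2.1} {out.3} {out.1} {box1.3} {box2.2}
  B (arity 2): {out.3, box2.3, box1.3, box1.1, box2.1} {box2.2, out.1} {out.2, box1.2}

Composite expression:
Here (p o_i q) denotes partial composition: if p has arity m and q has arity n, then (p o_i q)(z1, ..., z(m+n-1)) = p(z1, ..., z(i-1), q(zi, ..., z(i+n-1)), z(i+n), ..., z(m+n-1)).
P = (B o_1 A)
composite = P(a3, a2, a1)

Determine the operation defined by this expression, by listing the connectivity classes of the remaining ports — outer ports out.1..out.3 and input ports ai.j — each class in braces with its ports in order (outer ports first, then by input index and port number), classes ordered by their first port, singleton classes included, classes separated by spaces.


{out.1, a1.2} {out.2, a3.2} {out.3, a1.1, a1.3} {a2.1, a2.3, a3.1} {a2.2} {a3.3}

Treat the ports identified at B as solder joints: merge, then drop.
the subtree at A composes to {out.1} {out.2, a3.2} {out.3} {a2.1, a2.3, a3.1} {a2.2} {a3.3} on (a3, a2); out.j = own outer ports
the subtree at B composes to {out.1, a1.2} {out.2, a3.2} {out.3, a1.1, a1.3} {a2.1, a2.3, a3.1} {a2.2} {a3.3} on (a3, a2, a1); out.j = own outer ports


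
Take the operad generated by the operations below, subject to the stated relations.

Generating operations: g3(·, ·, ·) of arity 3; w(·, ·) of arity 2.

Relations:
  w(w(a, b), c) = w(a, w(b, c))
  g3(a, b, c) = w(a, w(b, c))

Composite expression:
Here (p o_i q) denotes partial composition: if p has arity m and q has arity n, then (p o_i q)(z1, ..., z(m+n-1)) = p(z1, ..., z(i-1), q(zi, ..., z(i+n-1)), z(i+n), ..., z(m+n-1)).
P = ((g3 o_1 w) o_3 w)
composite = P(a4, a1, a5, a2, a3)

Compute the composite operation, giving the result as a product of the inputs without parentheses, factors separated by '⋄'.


a4 ⋄ a1 ⋄ a5 ⋄ a2 ⋄ a3

All parenthesizations of g3 agree; list the a-inputs left to right.
w(a4, a1) flattens to a4 ⋄ a1
w(a5, a2) flattens to a5 ⋄ a2
g3(w(a4, a1), w(a5, a2), a3) flattens to a4 ⋄ a1 ⋄ a5 ⋄ a2 ⋄ a3


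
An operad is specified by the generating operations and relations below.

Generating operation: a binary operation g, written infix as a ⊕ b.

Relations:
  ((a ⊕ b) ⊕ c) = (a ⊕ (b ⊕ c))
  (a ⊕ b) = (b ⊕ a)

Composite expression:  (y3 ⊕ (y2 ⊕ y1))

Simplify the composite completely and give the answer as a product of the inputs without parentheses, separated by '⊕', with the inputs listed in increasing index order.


y1 ⊕ y2 ⊕ y3


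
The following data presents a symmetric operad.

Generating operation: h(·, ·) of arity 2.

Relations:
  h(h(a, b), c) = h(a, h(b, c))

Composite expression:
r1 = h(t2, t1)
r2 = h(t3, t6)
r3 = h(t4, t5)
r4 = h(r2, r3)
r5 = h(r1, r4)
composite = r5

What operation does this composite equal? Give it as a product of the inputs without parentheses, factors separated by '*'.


Key point: h is associative — brackets drop, the t-order remains.
h(t2, t1) reduces to t2 * t1
h(t3, t6) reduces to t3 * t6
h(t4, t5) reduces to t4 * t5
h(h(t3, t6), h(t4, t5)) reduces to t3 * t6 * t4 * t5
h(h(t2, t1), h(h(t3, t6), h(t4, t5))) reduces to t2 * t1 * t3 * t6 * t4 * t5

t2 * t1 * t3 * t6 * t4 * t5


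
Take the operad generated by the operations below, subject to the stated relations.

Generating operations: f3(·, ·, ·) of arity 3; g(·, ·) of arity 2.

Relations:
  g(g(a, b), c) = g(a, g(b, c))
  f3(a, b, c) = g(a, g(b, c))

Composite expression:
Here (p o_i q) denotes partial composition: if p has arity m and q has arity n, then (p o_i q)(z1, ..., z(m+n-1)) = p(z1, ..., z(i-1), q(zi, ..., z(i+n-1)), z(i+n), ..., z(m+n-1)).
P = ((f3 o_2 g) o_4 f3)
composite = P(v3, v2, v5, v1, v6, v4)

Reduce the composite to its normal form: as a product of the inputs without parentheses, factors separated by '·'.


v3 · v2 · v5 · v1 · v6 · v4

Under associativity of f3, the answer is the v's in reading order.
g(v2, v5) spells out as v2 · v5
f3(v1, v6, v4) spells out as v1 · v6 · v4
f3(v3, g(v2, v5), f3(v1, v6, v4)) spells out as v3 · v2 · v5 · v1 · v6 · v4


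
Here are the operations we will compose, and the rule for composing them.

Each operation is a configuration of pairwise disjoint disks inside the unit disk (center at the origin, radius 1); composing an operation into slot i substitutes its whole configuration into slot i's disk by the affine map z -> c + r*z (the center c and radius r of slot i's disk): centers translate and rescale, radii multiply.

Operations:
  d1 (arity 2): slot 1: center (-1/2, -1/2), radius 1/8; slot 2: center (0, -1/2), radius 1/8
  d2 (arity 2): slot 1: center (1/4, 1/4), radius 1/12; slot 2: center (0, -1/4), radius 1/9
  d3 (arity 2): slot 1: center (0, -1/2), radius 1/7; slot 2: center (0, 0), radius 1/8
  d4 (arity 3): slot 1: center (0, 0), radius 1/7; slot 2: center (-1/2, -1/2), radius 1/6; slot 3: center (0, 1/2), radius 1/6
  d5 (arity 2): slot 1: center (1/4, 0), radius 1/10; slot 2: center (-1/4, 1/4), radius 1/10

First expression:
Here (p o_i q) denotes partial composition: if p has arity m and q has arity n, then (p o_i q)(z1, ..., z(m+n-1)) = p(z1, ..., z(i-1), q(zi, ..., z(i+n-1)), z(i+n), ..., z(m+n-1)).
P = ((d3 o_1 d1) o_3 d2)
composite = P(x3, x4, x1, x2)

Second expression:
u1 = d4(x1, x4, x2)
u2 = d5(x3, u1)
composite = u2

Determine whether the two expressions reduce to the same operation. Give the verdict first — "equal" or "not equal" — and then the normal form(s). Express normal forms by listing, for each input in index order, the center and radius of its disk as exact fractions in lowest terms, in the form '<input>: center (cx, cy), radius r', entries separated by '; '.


not equal; the first gives x1: center (1/32, 1/32), radius 1/96; x2: center (0, -1/32), radius 1/72; x3: center (-1/14, -4/7), radius 1/56; x4: center (0, -4/7), radius 1/56 and the second x1: center (-1/4, 1/4), radius 1/70; x2: center (-1/4, 3/10), radius 1/60; x3: center (1/4, 0), radius 1/10; x4: center (-3/10, 1/5), radius 1/60

The first composite normalizes to x1: center (1/32, 1/32), radius 1/96; x2: center (0, -1/32), radius 1/72; x3: center (-1/14, -4/7), radius 1/56; x4: center (0, -4/7), radius 1/56
The second composite normalizes to x1: center (-1/4, 1/4), radius 1/70; x2: center (-1/4, 3/10), radius 1/60; x3: center (1/4, 0), radius 1/10; x4: center (-3/10, 1/5), radius 1/60
The normal forms differ: not equal.


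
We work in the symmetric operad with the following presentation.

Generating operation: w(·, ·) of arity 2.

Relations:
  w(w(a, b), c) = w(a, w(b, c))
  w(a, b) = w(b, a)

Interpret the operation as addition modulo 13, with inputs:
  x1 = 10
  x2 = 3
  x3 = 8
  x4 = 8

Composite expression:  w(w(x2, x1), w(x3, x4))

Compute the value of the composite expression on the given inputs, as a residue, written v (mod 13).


w(x2, x1) = 0
w(x3, x4) = 3
w(w(x2, x1), w(x3, x4)) = 3

3 (mod 13)
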